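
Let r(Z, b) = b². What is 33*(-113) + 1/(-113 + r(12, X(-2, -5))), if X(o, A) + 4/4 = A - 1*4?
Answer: -48478/13 ≈ -3729.1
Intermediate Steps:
X(o, A) = -5 + A (X(o, A) = -1 + (A - 1*4) = -1 + (A - 4) = -1 + (-4 + A) = -5 + A)
33*(-113) + 1/(-113 + r(12, X(-2, -5))) = 33*(-113) + 1/(-113 + (-5 - 5)²) = -3729 + 1/(-113 + (-10)²) = -3729 + 1/(-113 + 100) = -3729 + 1/(-13) = -3729 - 1/13 = -48478/13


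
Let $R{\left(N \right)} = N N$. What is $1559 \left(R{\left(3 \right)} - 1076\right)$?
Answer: $-1663453$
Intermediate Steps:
$R{\left(N \right)} = N^{2}$
$1559 \left(R{\left(3 \right)} - 1076\right) = 1559 \left(3^{2} - 1076\right) = 1559 \left(9 - 1076\right) = 1559 \left(-1067\right) = -1663453$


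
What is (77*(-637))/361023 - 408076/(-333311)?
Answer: 10075096193/9256379781 ≈ 1.0884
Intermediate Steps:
(77*(-637))/361023 - 408076/(-333311) = -49049*1/361023 - 408076*(-1/333311) = -3773/27771 + 408076/333311 = 10075096193/9256379781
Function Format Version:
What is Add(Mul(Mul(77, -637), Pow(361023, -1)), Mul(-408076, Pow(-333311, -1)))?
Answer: Rational(10075096193, 9256379781) ≈ 1.0884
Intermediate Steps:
Add(Mul(Mul(77, -637), Pow(361023, -1)), Mul(-408076, Pow(-333311, -1))) = Add(Mul(-49049, Rational(1, 361023)), Mul(-408076, Rational(-1, 333311))) = Add(Rational(-3773, 27771), Rational(408076, 333311)) = Rational(10075096193, 9256379781)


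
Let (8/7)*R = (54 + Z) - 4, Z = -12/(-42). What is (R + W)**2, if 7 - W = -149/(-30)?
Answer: 1907161/900 ≈ 2119.1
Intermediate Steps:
Z = 2/7 (Z = -12*(-1/42) = 2/7 ≈ 0.28571)
W = 61/30 (W = 7 - (-149)/(-30) = 7 - (-149)*(-1)/30 = 7 - 1*149/30 = 7 - 149/30 = 61/30 ≈ 2.0333)
R = 44 (R = 7*((54 + 2/7) - 4)/8 = 7*(380/7 - 4)/8 = (7/8)*(352/7) = 44)
(R + W)**2 = (44 + 61/30)**2 = (1381/30)**2 = 1907161/900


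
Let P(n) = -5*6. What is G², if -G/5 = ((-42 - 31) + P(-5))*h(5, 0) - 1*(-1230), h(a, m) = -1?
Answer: 44422225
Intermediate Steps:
P(n) = -30
G = -6665 (G = -5*(((-42 - 31) - 30)*(-1) - 1*(-1230)) = -5*((-73 - 30)*(-1) + 1230) = -5*(-103*(-1) + 1230) = -5*(103 + 1230) = -5*1333 = -6665)
G² = (-6665)² = 44422225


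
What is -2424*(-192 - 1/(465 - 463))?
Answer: 466620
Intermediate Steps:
-2424*(-192 - 1/(465 - 463)) = -2424*(-192 - 1/2) = -2424*(-385/2) = 466620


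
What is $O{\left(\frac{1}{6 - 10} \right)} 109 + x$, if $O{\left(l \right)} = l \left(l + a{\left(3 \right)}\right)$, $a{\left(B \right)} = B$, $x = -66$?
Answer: $- \frac{2255}{16} \approx -140.94$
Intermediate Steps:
$O{\left(l \right)} = l \left(3 + l\right)$ ($O{\left(l \right)} = l \left(l + 3\right) = l \left(3 + l\right)$)
$O{\left(\frac{1}{6 - 10} \right)} 109 + x = \frac{3 + \frac{1}{6 - 10}}{6 - 10} \cdot 109 - 66 = \frac{3 + \frac{1}{-4}}{-4} \cdot 109 - 66 = - \frac{3 - \frac{1}{4}}{4} \cdot 109 - 66 = \left(- \frac{1}{4}\right) \frac{11}{4} \cdot 109 - 66 = \left(- \frac{11}{16}\right) 109 - 66 = - \frac{1199}{16} - 66 = - \frac{2255}{16}$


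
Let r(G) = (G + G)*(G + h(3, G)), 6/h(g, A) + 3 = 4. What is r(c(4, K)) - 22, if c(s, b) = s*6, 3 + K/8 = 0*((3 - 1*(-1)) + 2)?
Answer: 1418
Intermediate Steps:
h(g, A) = 6 (h(g, A) = 6/(-3 + 4) = 6/1 = 6*1 = 6)
K = -24 (K = -24 + 8*(0*((3 - 1*(-1)) + 2)) = -24 + 8*(0*((3 + 1) + 2)) = -24 + 8*(0*(4 + 2)) = -24 + 8*(0*6) = -24 + 8*0 = -24 + 0 = -24)
c(s, b) = 6*s
r(G) = 2*G*(6 + G) (r(G) = (G + G)*(G + 6) = (2*G)*(6 + G) = 2*G*(6 + G))
r(c(4, K)) - 22 = 2*(6*4)*(6 + 6*4) - 22 = 2*24*(6 + 24) - 22 = 2*24*30 - 22 = 1440 - 22 = 1418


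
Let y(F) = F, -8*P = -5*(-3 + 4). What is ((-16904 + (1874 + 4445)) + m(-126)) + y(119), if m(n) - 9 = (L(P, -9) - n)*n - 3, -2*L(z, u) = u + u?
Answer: -27470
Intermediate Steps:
P = 5/8 (P = -(-5)*(-3 + 4)/8 = -(-5)/8 = -⅛*(-5) = 5/8 ≈ 0.62500)
L(z, u) = -u (L(z, u) = -(u + u)/2 = -u)
m(n) = 6 + n*(9 - n) (m(n) = 9 + ((-1*(-9) - n)*n - 3) = 9 + ((9 - n)*n - 3) = 9 + (n*(9 - n) - 3) = 9 + (-3 + n*(9 - n)) = 6 + n*(9 - n))
((-16904 + (1874 + 4445)) + m(-126)) + y(119) = ((-16904 + (1874 + 4445)) + (6 - 1*(-126)² + 9*(-126))) + 119 = ((-16904 + 6319) + (6 - 1*15876 - 1134)) + 119 = (-10585 + (6 - 15876 - 1134)) + 119 = (-10585 - 17004) + 119 = -27589 + 119 = -27470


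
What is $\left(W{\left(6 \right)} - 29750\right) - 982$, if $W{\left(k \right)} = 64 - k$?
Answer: $-30674$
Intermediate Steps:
$\left(W{\left(6 \right)} - 29750\right) - 982 = \left(\left(64 - 6\right) - 29750\right) - 982 = \left(58 - 29750\right) - 982 = -29692 - 982 = -30674$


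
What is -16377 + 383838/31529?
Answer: -515966595/31529 ≈ -16365.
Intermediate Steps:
-16377 + 383838/31529 = -515966595/31529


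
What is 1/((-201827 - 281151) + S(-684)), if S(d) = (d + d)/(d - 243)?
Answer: -103/49746582 ≈ -2.0705e-6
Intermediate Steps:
S(d) = 2*d/(-243 + d) (S(d) = (2*d)/(-243 + d) = 2*d/(-243 + d))
1/((-201827 - 281151) + S(-684)) = 1/((-201827 - 281151) + 2*(-684)/(-243 - 684)) = 1/(-482978 + 2*(-684)/(-927)) = 1/(-482978 + 2*(-684)*(-1/927)) = 1/(-482978 + 152/103) = 1/(-49746582/103) = -103/49746582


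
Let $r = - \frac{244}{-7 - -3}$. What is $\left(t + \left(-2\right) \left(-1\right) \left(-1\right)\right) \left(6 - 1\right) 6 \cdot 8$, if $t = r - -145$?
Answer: $48960$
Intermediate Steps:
$r = 61$ ($r = - \frac{244}{-7 + 3} = - \frac{244}{-4} = \left(-244\right) \left(- \frac{1}{4}\right) = 61$)
$t = 206$ ($t = 61 - -145 = 61 + 145 = 206$)
$\left(t + \left(-2\right) \left(-1\right) \left(-1\right)\right) \left(6 - 1\right) 6 \cdot 8 = \left(206 + \left(-2\right) \left(-1\right) \left(-1\right)\right) \left(6 - 1\right) 6 \cdot 8 = \left(206 + 2 \left(-1\right)\right) 5 \cdot 6 \cdot 8 = \left(206 - 2\right) 30 \cdot 8 = 204 \cdot 240 = 48960$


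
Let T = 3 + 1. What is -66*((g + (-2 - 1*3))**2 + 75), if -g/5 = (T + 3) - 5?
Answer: -19800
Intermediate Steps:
T = 4
g = -10 (g = -5*((4 + 3) - 5) = -5*(7 - 5) = -5*2 = -10)
-66*((g + (-2 - 1*3))**2 + 75) = -66*((-10 + (-2 - 1*3))**2 + 75) = -66*((-10 + (-2 - 3))**2 + 75) = -66*((-10 - 5)**2 + 75) = -66*((-15)**2 + 75) = -66*(225 + 75) = -66*300 = -19800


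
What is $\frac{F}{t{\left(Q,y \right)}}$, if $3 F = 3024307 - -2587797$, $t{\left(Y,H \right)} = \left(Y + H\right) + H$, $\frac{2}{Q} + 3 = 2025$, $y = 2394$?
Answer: $\frac{1891279048}{4840669} \approx 390.71$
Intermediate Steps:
$Q = \frac{1}{1011}$ ($Q = \frac{2}{-3 + 2025} = \frac{2}{2022} = 2 \cdot \frac{1}{2022} = \frac{1}{1011} \approx 0.00098912$)
$t{\left(Y,H \right)} = Y + 2 H$ ($t{\left(Y,H \right)} = \left(H + Y\right) + H = Y + 2 H$)
$F = \frac{5612104}{3}$ ($F = \frac{3024307 - -2587797}{3} = \frac{3024307 + 2587797}{3} = \frac{1}{3} \cdot 5612104 = \frac{5612104}{3} \approx 1.8707 \cdot 10^{6}$)
$\frac{F}{t{\left(Q,y \right)}} = \frac{5612104}{3 \left(\frac{1}{1011} + 2 \cdot 2394\right)} = \frac{5612104}{3 \left(\frac{1}{1011} + 4788\right)} = \frac{5612104}{3 \cdot \frac{4840669}{1011}} = \frac{5612104}{3} \cdot \frac{1011}{4840669} = \frac{1891279048}{4840669}$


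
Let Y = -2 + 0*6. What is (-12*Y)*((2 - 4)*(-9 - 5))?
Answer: 672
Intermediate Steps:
Y = -2 (Y = -2 + 0 = -2)
(-12*Y)*((2 - 4)*(-9 - 5)) = (-12*(-2))*((2 - 4)*(-9 - 5)) = 24*(-2*(-14)) = 24*28 = 672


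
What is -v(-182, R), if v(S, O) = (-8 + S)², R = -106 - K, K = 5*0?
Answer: -36100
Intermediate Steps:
K = 0
R = -106 (R = -106 - 1*0 = -106 + 0 = -106)
-v(-182, R) = -(-8 - 182)² = -1*(-190)² = -1*36100 = -36100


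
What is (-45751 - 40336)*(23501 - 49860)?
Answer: 2269167233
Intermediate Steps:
(-45751 - 40336)*(23501 - 49860) = -86087*(-26359) = 2269167233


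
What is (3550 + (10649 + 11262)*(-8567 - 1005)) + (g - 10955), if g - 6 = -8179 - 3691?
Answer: -209751361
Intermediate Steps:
g = -11864 (g = 6 + (-8179 - 3691) = 6 - 11870 = -11864)
(3550 + (10649 + 11262)*(-8567 - 1005)) + (g - 10955) = (3550 + (10649 + 11262)*(-8567 - 1005)) + (-11864 - 10955) = (3550 + 21911*(-9572)) - 22819 = (3550 - 209732092) - 22819 = -209728542 - 22819 = -209751361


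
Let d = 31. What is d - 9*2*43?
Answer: -743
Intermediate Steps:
d - 9*2*43 = 31 - 9*2*43 = 31 - 18*43 = 31 - 774 = -743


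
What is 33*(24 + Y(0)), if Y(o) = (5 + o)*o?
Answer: 792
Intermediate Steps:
Y(o) = o*(5 + o)
33*(24 + Y(0)) = 33*(24 + 0*(5 + 0)) = 33*(24 + 0*5) = 33*(24 + 0) = 33*24 = 792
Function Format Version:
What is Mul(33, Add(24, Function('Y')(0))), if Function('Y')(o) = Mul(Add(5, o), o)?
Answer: 792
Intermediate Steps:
Function('Y')(o) = Mul(o, Add(5, o))
Mul(33, Add(24, Function('Y')(0))) = Mul(33, Add(24, Mul(0, Add(5, 0)))) = Mul(33, Add(24, Mul(0, 5))) = Mul(33, Add(24, 0)) = Mul(33, 24) = 792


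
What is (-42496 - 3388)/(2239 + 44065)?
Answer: -11471/11576 ≈ -0.99093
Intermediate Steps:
(-42496 - 3388)/(2239 + 44065) = -45884/46304 = -45884*1/46304 = -11471/11576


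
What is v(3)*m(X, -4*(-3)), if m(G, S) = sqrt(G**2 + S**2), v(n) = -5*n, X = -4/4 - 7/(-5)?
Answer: -6*sqrt(901) ≈ -180.10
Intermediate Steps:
X = 2/5 (X = -4*1/4 - 7*(-1/5) = -1 + 7/5 = 2/5 ≈ 0.40000)
v(3)*m(X, -4*(-3)) = (-5*3)*sqrt((2/5)**2 + (-4*(-3))**2) = -15*sqrt(4/25 + 12**2) = -15*sqrt(4/25 + 144) = -6*sqrt(901)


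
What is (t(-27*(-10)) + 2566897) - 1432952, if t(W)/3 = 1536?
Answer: 1138553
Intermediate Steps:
t(W) = 4608 (t(W) = 3*1536 = 4608)
(t(-27*(-10)) + 2566897) - 1432952 = (4608 + 2566897) - 1432952 = 2571505 - 1432952 = 1138553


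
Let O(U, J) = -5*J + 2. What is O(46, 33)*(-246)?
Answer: 40098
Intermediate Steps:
O(U, J) = 2 - 5*J
O(46, 33)*(-246) = (2 - 5*33)*(-246) = (2 - 165)*(-246) = -163*(-246) = 40098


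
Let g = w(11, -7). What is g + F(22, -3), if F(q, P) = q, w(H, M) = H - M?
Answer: 40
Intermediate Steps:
g = 18 (g = 11 - 1*(-7) = 11 + 7 = 18)
g + F(22, -3) = 18 + 22 = 40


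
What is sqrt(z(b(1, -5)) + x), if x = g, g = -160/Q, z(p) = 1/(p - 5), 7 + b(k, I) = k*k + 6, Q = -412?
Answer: sqrt(49955)/515 ≈ 0.43399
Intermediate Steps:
b(k, I) = -1 + k**2 (b(k, I) = -7 + (k*k + 6) = -7 + (k**2 + 6) = -7 + (6 + k**2) = -1 + k**2)
z(p) = 1/(-5 + p)
g = 40/103 (g = -160/(-412) = -160*(-1/412) = 40/103 ≈ 0.38835)
x = 40/103 ≈ 0.38835
sqrt(z(b(1, -5)) + x) = sqrt(1/(-5 + (-1 + 1**2)) + 40/103) = sqrt(1/(-5 + (-1 + 1)) + 40/103) = sqrt(1/(-5 + 0) + 40/103) = sqrt(1/(-5) + 40/103) = sqrt(-1/5 + 40/103) = sqrt(97/515) = sqrt(49955)/515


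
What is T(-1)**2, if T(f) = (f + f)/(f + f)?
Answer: 1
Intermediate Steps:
T(f) = 1 (T(f) = (2*f)/((2*f)) = (2*f)*(1/(2*f)) = 1)
T(-1)**2 = 1**2 = 1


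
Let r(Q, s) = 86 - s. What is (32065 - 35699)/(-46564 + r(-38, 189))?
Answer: 158/2029 ≈ 0.077871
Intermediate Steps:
(32065 - 35699)/(-46564 + r(-38, 189)) = (32065 - 35699)/(-46564 + (86 - 1*189)) = -3634/(-46564 + (86 - 189)) = -3634/(-46564 - 103) = -3634/(-46667) = -3634*(-1/46667) = 158/2029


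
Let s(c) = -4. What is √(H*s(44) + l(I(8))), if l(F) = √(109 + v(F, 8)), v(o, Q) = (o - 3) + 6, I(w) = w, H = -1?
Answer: √(4 + 2*√30) ≈ 3.8671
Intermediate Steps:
v(o, Q) = 3 + o (v(o, Q) = (-3 + o) + 6 = 3 + o)
l(F) = √(112 + F) (l(F) = √(109 + (3 + F)) = √(112 + F))
√(H*s(44) + l(I(8))) = √(-1*(-4) + √(112 + 8)) = √(4 + √120) = √(4 + 2*√30)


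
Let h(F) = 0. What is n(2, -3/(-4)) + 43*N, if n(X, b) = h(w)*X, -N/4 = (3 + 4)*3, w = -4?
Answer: -3612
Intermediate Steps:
N = -84 (N = -4*(3 + 4)*3 = -28*3 = -4*21 = -84)
n(X, b) = 0 (n(X, b) = 0*X = 0)
n(2, -3/(-4)) + 43*N = 0 + 43*(-84) = 0 - 3612 = -3612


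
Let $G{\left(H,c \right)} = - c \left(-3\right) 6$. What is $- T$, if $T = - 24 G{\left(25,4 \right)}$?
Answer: $1728$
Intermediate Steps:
$G{\left(H,c \right)} = 18 c$ ($G{\left(H,c \right)} = 3 c 6 = 18 c$)
$T = -1728$ ($T = - 24 \cdot 18 \cdot 4 = \left(-24\right) 72 = -1728$)
$- T = \left(-1\right) \left(-1728\right) = 1728$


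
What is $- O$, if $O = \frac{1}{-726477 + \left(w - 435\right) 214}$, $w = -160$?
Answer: $\frac{1}{853807} \approx 1.1712 \cdot 10^{-6}$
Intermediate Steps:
$O = - \frac{1}{853807}$ ($O = \frac{1}{-726477 + \left(-160 - 435\right) 214} = \frac{1}{-726477 - 127330} = \frac{1}{-853807} = - \frac{1}{853807} \approx -1.1712 \cdot 10^{-6}$)
$- O = \left(-1\right) \left(- \frac{1}{853807}\right) = \frac{1}{853807}$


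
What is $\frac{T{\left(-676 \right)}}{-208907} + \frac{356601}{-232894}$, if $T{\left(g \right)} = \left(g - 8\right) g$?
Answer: $- \frac{182182904403}{48653186858} \approx -3.7445$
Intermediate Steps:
$T{\left(g \right)} = g \left(-8 + g\right)$ ($T{\left(g \right)} = \left(-8 + g\right) g = g \left(-8 + g\right)$)
$\frac{T{\left(-676 \right)}}{-208907} + \frac{356601}{-232894} = \frac{\left(-676\right) \left(-8 - 676\right)}{-208907} + \frac{356601}{-232894} = \left(-676\right) \left(-684\right) \left(- \frac{1}{208907}\right) + 356601 \left(- \frac{1}{232894}\right) = 462384 \left(- \frac{1}{208907}\right) - \frac{356601}{232894} = - \frac{462384}{208907} - \frac{356601}{232894} = - \frac{182182904403}{48653186858}$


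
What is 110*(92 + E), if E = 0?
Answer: 10120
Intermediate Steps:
110*(92 + E) = 110*(92 + 0) = 110*92 = 10120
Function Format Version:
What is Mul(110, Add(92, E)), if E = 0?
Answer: 10120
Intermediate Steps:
Mul(110, Add(92, E)) = Mul(110, Add(92, 0)) = Mul(110, 92) = 10120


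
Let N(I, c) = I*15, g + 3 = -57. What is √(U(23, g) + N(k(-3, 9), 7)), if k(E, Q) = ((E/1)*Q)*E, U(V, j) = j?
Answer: √1155 ≈ 33.985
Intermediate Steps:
g = -60 (g = -3 - 57 = -60)
k(E, Q) = Q*E² (k(E, Q) = ((E*1)*Q)*E = (E*Q)*E = Q*E²)
N(I, c) = 15*I
√(U(23, g) + N(k(-3, 9), 7)) = √(-60 + 15*(9*(-3)²)) = √(-60 + 15*(9*9)) = √(-60 + 15*81) = √(-60 + 1215) = √1155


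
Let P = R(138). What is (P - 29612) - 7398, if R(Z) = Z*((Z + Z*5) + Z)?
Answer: 96298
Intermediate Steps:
R(Z) = 7*Z**2 (R(Z) = Z*((Z + 5*Z) + Z) = Z*(6*Z + Z) = Z*(7*Z) = 7*Z**2)
P = 133308 (P = 7*138**2 = 7*19044 = 133308)
(P - 29612) - 7398 = (133308 - 29612) - 7398 = 103696 - 7398 = 96298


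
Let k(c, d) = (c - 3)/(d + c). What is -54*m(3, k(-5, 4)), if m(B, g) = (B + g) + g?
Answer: -1026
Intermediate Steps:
k(c, d) = (-3 + c)/(c + d)
m(B, g) = B + 2*g
-54*m(3, k(-5, 4)) = -54*(3 + 2*((-3 - 5)/(-5 + 4))) = -54*(3 + 2*(-8/(-1))) = -54*(3 + 2*(-1*(-8))) = -54*(3 + 2*8) = -54*(3 + 16) = -54*19 = -1026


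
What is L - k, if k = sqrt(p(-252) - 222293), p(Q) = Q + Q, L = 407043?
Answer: 407043 - I*sqrt(222797) ≈ 4.0704e+5 - 472.01*I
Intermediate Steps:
p(Q) = 2*Q
k = I*sqrt(222797) (k = sqrt(2*(-252) - 222293) = sqrt(-504 - 222293) = sqrt(-222797) = I*sqrt(222797) ≈ 472.01*I)
L - k = 407043 - I*sqrt(222797)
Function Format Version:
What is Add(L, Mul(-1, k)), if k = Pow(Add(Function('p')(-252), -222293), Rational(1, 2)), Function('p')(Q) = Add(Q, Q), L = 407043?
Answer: Add(407043, Mul(-1, I, Pow(222797, Rational(1, 2)))) ≈ Add(4.0704e+5, Mul(-472.01, I))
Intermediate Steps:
Function('p')(Q) = Mul(2, Q)
k = Mul(I, Pow(222797, Rational(1, 2))) (k = Pow(Add(Mul(2, -252), -222293), Rational(1, 2)) = Pow(Add(-504, -222293), Rational(1, 2)) = Pow(-222797, Rational(1, 2)) = Mul(I, Pow(222797, Rational(1, 2))) ≈ Mul(472.01, I))
Add(L, Mul(-1, k)) = Add(407043, Mul(-1, Mul(I, Pow(222797, Rational(1, 2))))) = Add(407043, Mul(-1, I, Pow(222797, Rational(1, 2))))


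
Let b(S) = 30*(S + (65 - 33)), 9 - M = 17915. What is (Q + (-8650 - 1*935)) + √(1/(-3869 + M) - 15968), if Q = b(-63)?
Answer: -10515 + 3*I*√33649943119/4355 ≈ -10515.0 + 126.36*I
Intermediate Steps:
M = -17906 (M = 9 - 1*17915 = 9 - 17915 = -17906)
b(S) = 960 + 30*S (b(S) = 30*(S + 32) = 30*(32 + S) = 960 + 30*S)
Q = -930 (Q = 960 + 30*(-63) = 960 - 1890 = -930)
(Q + (-8650 - 1*935)) + √(1/(-3869 + M) - 15968) = (-930 + (-8650 - 1*935)) + √(1/(-3869 - 17906) - 15968) = (-930 + (-8650 - 935)) + √(1/(-21775) - 15968) = (-930 - 9585) + √(-1/21775 - 15968) = -10515 + √(-347703201/21775) = -10515 + 3*I*√33649943119/4355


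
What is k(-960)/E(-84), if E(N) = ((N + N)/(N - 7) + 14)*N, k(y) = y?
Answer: 520/721 ≈ 0.72122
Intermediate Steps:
E(N) = N*(14 + 2*N/(-7 + N)) (E(N) = ((2*N)/(-7 + N) + 14)*N = (2*N/(-7 + N) + 14)*N = (14 + 2*N/(-7 + N))*N = N*(14 + 2*N/(-7 + N)))
k(-960)/E(-84) = -960*(-(-7 - 84)/(168*(-49 + 8*(-84)))) = -960*13/(24*(-49 - 672)) = -960/(2*(-84)*(-1/91)*(-721)) = -960/(-17304/13) = -960*(-13/17304) = 520/721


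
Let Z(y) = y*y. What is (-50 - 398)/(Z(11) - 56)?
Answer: -448/65 ≈ -6.8923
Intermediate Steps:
Z(y) = y**2
(-50 - 398)/(Z(11) - 56) = (-50 - 398)/(11**2 - 56) = -448/(121 - 56) = -448/65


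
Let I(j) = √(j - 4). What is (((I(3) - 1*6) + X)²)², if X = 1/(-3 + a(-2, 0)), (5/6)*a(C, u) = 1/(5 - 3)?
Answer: 30051121/20736 - 445445*I/432 ≈ 1449.2 - 1031.1*I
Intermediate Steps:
a(C, u) = ⅗ (a(C, u) = 6/(5*(5 - 3)) = (6/5)/2 = (6/5)*(½) = ⅗)
X = -5/12 (X = 1/(-3 + ⅗) = 1/(-12/5) = -5/12 ≈ -0.41667)
I(j) = √(-4 + j)
(((I(3) - 1*6) + X)²)² = (((√(-4 + 3) - 1*6) - 5/12)²)² = (((√(-1) - 6) - 5/12)²)² = (((I - 6) - 5/12)²)² = (((-6 + I) - 5/12)²)² = ((-77/12 + I)²)² = (-77/12 + I)⁴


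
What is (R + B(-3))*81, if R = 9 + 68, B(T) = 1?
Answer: 6318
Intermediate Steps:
R = 77
(R + B(-3))*81 = (77 + 1)*81 = 78*81 = 6318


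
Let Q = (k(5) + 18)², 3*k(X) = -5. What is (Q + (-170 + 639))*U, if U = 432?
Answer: 317856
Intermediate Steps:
k(X) = -5/3 (k(X) = (⅓)*(-5) = -5/3)
Q = 2401/9 (Q = (-5/3 + 18)² = (49/3)² = 2401/9 ≈ 266.78)
(Q + (-170 + 639))*U = (2401/9 + (-170 + 639))*432 = (2401/9 + 469)*432 = (6622/9)*432 = 317856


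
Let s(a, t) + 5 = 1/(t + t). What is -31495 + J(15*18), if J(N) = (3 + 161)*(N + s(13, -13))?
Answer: 155463/13 ≈ 11959.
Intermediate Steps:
s(a, t) = -5 + 1/(2*t) (s(a, t) = -5 + 1/(t + t) = -5 + 1/(2*t))
J(N) = -10742/13 + 164*N (J(N) = (3 + 161)*(N + (-5 + (1/2)/(-13))) = 164*(N + (-5 + (1/2)*(-1/13))) = 164*(N + (-5 - 1/26)) = 164*(N - 131/26) = 164*(-131/26 + N) = -10742/13 + 164*N)
-31495 + J(15*18) = -31495 + (-10742/13 + 164*(15*18)) = -31495 + (-10742/13 + 164*270) = -31495 + (-10742/13 + 44280) = -31495 + 564898/13 = 155463/13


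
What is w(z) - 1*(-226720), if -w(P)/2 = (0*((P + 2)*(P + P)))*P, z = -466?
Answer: 226720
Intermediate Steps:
w(P) = 0 (w(P) = -2*0*((P + 2)*(P + P))*P = -2*0*((2 + P)*(2*P))*P = -2*0*(2*P*(2 + P))*P = -0*P = -2*0 = 0)
w(z) - 1*(-226720) = 0 - 1*(-226720) = 0 + 226720 = 226720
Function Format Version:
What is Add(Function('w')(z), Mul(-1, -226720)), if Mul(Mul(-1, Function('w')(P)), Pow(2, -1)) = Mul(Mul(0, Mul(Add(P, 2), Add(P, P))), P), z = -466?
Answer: 226720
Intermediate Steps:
Function('w')(P) = 0 (Function('w')(P) = Mul(-2, Mul(Mul(0, Mul(Add(P, 2), Add(P, P))), P)) = Mul(-2, Mul(Mul(0, Mul(Add(2, P), Mul(2, P))), P)) = Mul(-2, Mul(Mul(0, Mul(2, P, Add(2, P))), P)) = Mul(-2, Mul(0, P)) = Mul(-2, 0) = 0)
Add(Function('w')(z), Mul(-1, -226720)) = Add(0, Mul(-1, -226720)) = Add(0, 226720) = 226720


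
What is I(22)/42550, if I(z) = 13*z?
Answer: 143/21275 ≈ 0.0067215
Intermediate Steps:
I(22)/42550 = (13*22)/42550 = 286*(1/42550) = 143/21275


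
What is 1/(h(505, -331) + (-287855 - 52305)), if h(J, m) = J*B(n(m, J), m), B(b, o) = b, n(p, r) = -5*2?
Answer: -1/345210 ≈ -2.8968e-6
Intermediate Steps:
n(p, r) = -10
h(J, m) = -10*J (h(J, m) = J*(-10) = -10*J)
1/(h(505, -331) + (-287855 - 52305)) = 1/(-10*505 + (-287855 - 52305)) = 1/(-5050 - 340160) = 1/(-345210) = -1/345210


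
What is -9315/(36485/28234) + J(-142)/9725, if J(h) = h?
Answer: -511535472124/70963325 ≈ -7208.4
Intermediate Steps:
-9315/(36485/28234) + J(-142)/9725 = -9315/(36485/28234) - 142/9725 = -9315/(36485*(1/28234)) - 142*1/9725 = -9315/36485/28234 - 142/9725 = -9315*28234/36485 - 142/9725 = -52599942/7297 - 142/9725 = -511535472124/70963325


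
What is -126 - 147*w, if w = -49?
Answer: 7077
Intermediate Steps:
-126 - 147*w = -126 - 147*(-49) = -126 + 7203 = 7077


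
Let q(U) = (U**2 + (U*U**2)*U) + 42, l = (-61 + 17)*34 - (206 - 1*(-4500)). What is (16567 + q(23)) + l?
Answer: 290777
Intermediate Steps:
l = -6202 (l = -44*34 - (206 + 4500) = -1496 - 1*4706 = -1496 - 4706 = -6202)
q(U) = 42 + U**2 + U**4 (q(U) = (U**2 + U**3*U) + 42 = (U**2 + U**4) + 42 = 42 + U**2 + U**4)
(16567 + q(23)) + l = (16567 + (42 + 23**2 + 23**4)) - 6202 = (16567 + (42 + 529 + 279841)) - 6202 = (16567 + 280412) - 6202 = 296979 - 6202 = 290777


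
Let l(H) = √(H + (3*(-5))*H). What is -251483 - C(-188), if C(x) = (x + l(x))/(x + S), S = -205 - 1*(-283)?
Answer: -13831659/55 + √658/55 ≈ -2.5148e+5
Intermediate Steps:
l(H) = √14*√(-H) (l(H) = √(H - 15*H) = √(-14*H) = √14*√(-H))
S = 78 (S = -205 + 283 = 78)
C(x) = (x + √14*√(-x))/(78 + x) (C(x) = (x + √14*√(-x))/(x + 78) = (x + √14*√(-x))/(78 + x))
-251483 - C(-188) = -251483 - (-188 + √14*√(-1*(-188)))/(78 - 188) = -251483 - (-188 + √14*√188)/(-110) = -251483 - (-1)*(-188 + √14*(2*√47))/110 = -251483 - (-1)*(-188 + 2*√658)/110 = -251483 - (94/55 - √658/55) = -251483 + (-94/55 + √658/55) = -13831659/55 + √658/55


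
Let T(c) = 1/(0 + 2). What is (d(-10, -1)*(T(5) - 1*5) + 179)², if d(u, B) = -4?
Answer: 38809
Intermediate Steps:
T(c) = ½ (T(c) = 1/2 = ½)
(d(-10, -1)*(T(5) - 1*5) + 179)² = (-4*(½ - 1*5) + 179)² = (-4*(½ - 5) + 179)² = (-4*(-9/2) + 179)² = (18 + 179)² = 197² = 38809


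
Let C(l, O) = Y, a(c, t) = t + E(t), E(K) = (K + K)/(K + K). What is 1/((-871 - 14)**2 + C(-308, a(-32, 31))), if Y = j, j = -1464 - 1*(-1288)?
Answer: 1/783049 ≈ 1.2771e-6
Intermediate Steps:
E(K) = 1 (E(K) = (2*K)/((2*K)) = (2*K)*(1/(2*K)) = 1)
j = -176 (j = -1464 + 1288 = -176)
Y = -176
a(c, t) = 1 + t (a(c, t) = t + 1 = 1 + t)
C(l, O) = -176
1/((-871 - 14)**2 + C(-308, a(-32, 31))) = 1/((-871 - 14)**2 - 176) = 1/((-885)**2 - 176) = 1/(783225 - 176) = 1/783049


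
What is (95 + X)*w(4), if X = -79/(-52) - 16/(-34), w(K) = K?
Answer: 85739/221 ≈ 387.96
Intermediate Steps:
X = 1759/884 (X = -79*(-1/52) - 16*(-1/34) = 79/52 + 8/17 = 1759/884 ≈ 1.9898)
(95 + X)*w(4) = (95 + 1759/884)*4 = (85739/884)*4 = 85739/221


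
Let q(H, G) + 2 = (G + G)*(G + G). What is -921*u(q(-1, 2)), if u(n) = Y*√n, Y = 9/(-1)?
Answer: 8289*√14 ≈ 31015.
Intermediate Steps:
q(H, G) = -2 + 4*G² (q(H, G) = -2 + (G + G)*(G + G) = -2 + (2*G)*(2*G) = -2 + 4*G²)
Y = -9 (Y = 9*(-1) = -9)
u(n) = -9*√n
-921*u(q(-1, 2)) = -(-8289)*√(-2 + 4*2²) = -(-8289)*√(-2 + 4*4) = -(-8289)*√(-2 + 16) = -(-8289)*√14 = 8289*√14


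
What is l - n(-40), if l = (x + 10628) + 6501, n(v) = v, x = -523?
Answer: 16646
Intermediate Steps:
l = 16606 (l = (-523 + 10628) + 6501 = 10105 + 6501 = 16606)
l - n(-40) = 16606 - 1*(-40) = 16606 + 40 = 16646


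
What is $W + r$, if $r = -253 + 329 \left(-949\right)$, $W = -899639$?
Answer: $-1212113$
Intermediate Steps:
$r = -312474$ ($r = -253 - 312221 = -312474$)
$W + r = -899639 - 312474 = -1212113$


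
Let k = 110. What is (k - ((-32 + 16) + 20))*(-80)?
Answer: -8480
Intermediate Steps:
(k - ((-32 + 16) + 20))*(-80) = (110 - ((-32 + 16) + 20))*(-80) = (110 - (-16 + 20))*(-80) = (110 - 1*4)*(-80) = (110 - 4)*(-80) = 106*(-80) = -8480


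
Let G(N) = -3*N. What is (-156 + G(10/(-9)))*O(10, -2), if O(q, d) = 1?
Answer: -458/3 ≈ -152.67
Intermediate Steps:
(-156 + G(10/(-9)))*O(10, -2) = (-156 - 30/(-9))*1 = (-156 - 30*(-1)/9)*1 = (-156 - 3*(-10/9))*1 = (-156 + 10/3)*1 = -458/3*1 = -458/3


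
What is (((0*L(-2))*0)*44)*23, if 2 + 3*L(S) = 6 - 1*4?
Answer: 0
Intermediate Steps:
L(S) = 0 (L(S) = -⅔ + (6 - 1*4)/3 = -⅔ + (6 - 4)/3 = -⅔ + (⅓)*2 = -⅔ + ⅔ = 0)
(((0*L(-2))*0)*44)*23 = (((0*0)*0)*44)*23 = ((0*0)*44)*23 = (0*44)*23 = 0*23 = 0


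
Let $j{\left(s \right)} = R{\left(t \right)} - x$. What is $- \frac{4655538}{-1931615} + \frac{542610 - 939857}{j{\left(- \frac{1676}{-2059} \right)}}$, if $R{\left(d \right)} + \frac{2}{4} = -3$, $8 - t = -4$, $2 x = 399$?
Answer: $\frac{109753334017}{56016835} \approx 1959.3$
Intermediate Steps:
$x = \frac{399}{2}$ ($x = \frac{1}{2} \cdot 399 = \frac{399}{2} \approx 199.5$)
$t = 12$ ($t = 8 - -4 = 8 + 4 = 12$)
$R{\left(d \right)} = - \frac{7}{2}$ ($R{\left(d \right)} = - \frac{1}{2} - 3 = - \frac{7}{2}$)
$j{\left(s \right)} = -203$ ($j{\left(s \right)} = - \frac{7}{2} - \frac{399}{2} = -203$)
$- \frac{4655538}{-1931615} + \frac{542610 - 939857}{j{\left(- \frac{1676}{-2059} \right)}} = - \frac{4655538}{-1931615} + \frac{542610 - 939857}{-203} = \left(-4655538\right) \left(- \frac{1}{1931615}\right) + \left(542610 - 939857\right) \left(- \frac{1}{203}\right) = \frac{4655538}{1931615} - - \frac{397247}{203} = \frac{4655538}{1931615} + \frac{397247}{203} = \frac{109753334017}{56016835}$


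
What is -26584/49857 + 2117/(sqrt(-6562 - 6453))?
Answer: -26584/49857 - 2117*I*sqrt(13015)/13015 ≈ -0.53321 - 18.557*I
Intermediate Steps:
-26584/49857 + 2117/(sqrt(-6562 - 6453)) = -26584*1/49857 + 2117/(sqrt(-13015)) = -26584/49857 + 2117/((I*sqrt(13015))) = -26584/49857 + 2117*(-I*sqrt(13015)/13015) = -26584/49857 - 2117*I*sqrt(13015)/13015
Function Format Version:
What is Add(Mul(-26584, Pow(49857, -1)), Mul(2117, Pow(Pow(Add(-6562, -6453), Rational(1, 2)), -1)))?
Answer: Add(Rational(-26584, 49857), Mul(Rational(-2117, 13015), I, Pow(13015, Rational(1, 2)))) ≈ Add(-0.53321, Mul(-18.557, I))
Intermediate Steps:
Add(Mul(-26584, Pow(49857, -1)), Mul(2117, Pow(Pow(Add(-6562, -6453), Rational(1, 2)), -1))) = Add(Mul(-26584, Rational(1, 49857)), Mul(2117, Pow(Pow(-13015, Rational(1, 2)), -1))) = Add(Rational(-26584, 49857), Mul(2117, Pow(Mul(I, Pow(13015, Rational(1, 2))), -1))) = Add(Rational(-26584, 49857), Mul(2117, Mul(Rational(-1, 13015), I, Pow(13015, Rational(1, 2))))) = Add(Rational(-26584, 49857), Mul(Rational(-2117, 13015), I, Pow(13015, Rational(1, 2))))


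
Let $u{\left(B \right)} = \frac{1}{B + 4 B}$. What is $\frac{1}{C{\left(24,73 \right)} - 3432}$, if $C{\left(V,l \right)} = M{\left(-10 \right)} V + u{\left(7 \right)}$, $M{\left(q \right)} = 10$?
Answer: $- \frac{35}{111719} \approx -0.00031329$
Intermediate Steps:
$u{\left(B \right)} = \frac{1}{5 B}$
$C{\left(V,l \right)} = \frac{1}{35} + 10 V$ ($C{\left(V,l \right)} = 10 V + \frac{1}{5 \cdot 7} = 10 V + \frac{1}{5} \cdot \frac{1}{7} = 10 V + \frac{1}{35} = \frac{1}{35} + 10 V$)
$\frac{1}{C{\left(24,73 \right)} - 3432} = \frac{1}{\left(\frac{1}{35} + 10 \cdot 24\right) - 3432} = \frac{1}{\left(\frac{1}{35} + 240\right) - 3432} = \frac{1}{\frac{8401}{35} - 3432} = \frac{1}{- \frac{111719}{35}} = - \frac{35}{111719}$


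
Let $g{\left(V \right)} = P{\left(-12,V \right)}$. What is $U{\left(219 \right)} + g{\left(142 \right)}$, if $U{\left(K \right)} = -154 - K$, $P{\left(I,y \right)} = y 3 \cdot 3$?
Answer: $905$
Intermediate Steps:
$P{\left(I,y \right)} = 9 y$ ($P{\left(I,y \right)} = 3 y 3 = 9 y$)
$g{\left(V \right)} = 9 V$
$U{\left(219 \right)} + g{\left(142 \right)} = \left(-154 - 219\right) + 9 \cdot 142 = \left(-154 - 219\right) + 1278 = -373 + 1278 = 905$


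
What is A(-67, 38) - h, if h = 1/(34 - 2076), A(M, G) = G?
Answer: 77597/2042 ≈ 38.000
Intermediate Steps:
h = -1/2042 (h = 1/(-2042) = -1/2042 ≈ -0.00048972)
A(-67, 38) - h = 38 - 1*(-1/2042) = 38 + 1/2042 = 77597/2042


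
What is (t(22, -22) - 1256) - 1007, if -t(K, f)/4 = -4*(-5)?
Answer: -2343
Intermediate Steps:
t(K, f) = -80 (t(K, f) = -(-16)*(-5) = -4*20 = -80)
(t(22, -22) - 1256) - 1007 = (-80 - 1256) - 1007 = -1336 - 1007 = -2343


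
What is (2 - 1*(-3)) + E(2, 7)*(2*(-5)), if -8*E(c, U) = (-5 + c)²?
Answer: 65/4 ≈ 16.250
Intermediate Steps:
E(c, U) = -(-5 + c)²/8
(2 - 1*(-3)) + E(2, 7)*(2*(-5)) = (2 - 1*(-3)) + (-(-5 + 2)²/8)*(2*(-5)) = (2 + 3) - ⅛*(-3)²*(-10) = 5 - ⅛*9*(-10) = 5 - 9/8*(-10) = 5 + 45/4 = 65/4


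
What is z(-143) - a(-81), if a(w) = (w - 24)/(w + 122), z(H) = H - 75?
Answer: -8833/41 ≈ -215.44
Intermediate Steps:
z(H) = -75 + H
a(w) = (-24 + w)/(122 + w)
z(-143) - a(-81) = (-75 - 143) - (-24 - 81)/(122 - 81) = -218 - (-105)/41 = -218 - 1*(-105/41) = -218 + 105/41 = -8833/41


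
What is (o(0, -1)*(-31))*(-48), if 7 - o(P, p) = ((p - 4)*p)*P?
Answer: 10416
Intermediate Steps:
o(P, p) = 7 - P*p*(-4 + p) (o(P, p) = 7 - (p - 4)*p*P = 7 - (-4 + p)*p*P = 7 - p*(-4 + p)*P = 7 - P*p*(-4 + p))
(o(0, -1)*(-31))*(-48) = ((7 - 1*0*(-1)**2 + 4*0*(-1))*(-31))*(-48) = ((7 - 1*0*1 + 0)*(-31))*(-48) = ((7 + 0 + 0)*(-31))*(-48) = (7*(-31))*(-48) = -217*(-48) = 10416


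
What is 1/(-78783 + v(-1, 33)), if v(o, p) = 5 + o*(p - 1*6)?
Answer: -1/78805 ≈ -1.2690e-5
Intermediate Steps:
v(o, p) = 5 + o*(-6 + p) (v(o, p) = 5 + o*(p - 6) = 5 + o*(-6 + p))
1/(-78783 + v(-1, 33)) = 1/(-78783 + (5 - 6*(-1) - 1*33)) = 1/(-78783 + (5 + 6 - 33)) = 1/(-78783 - 22) = 1/(-78805) = -1/78805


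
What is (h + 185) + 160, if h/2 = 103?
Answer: 551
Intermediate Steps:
h = 206 (h = 2*103 = 206)
(h + 185) + 160 = (206 + 185) + 160 = 391 + 160 = 551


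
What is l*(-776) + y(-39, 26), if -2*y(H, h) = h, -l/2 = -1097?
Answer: -1702557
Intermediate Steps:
l = 2194 (l = -2*(-1097) = 2194)
y(H, h) = -h/2
l*(-776) + y(-39, 26) = 2194*(-776) - ½*26 = -1702544 - 13 = -1702557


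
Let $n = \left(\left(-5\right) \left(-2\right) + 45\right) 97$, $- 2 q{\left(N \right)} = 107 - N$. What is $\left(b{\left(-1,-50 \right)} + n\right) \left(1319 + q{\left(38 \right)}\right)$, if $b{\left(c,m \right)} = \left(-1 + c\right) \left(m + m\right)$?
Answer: $\frac{14219415}{2} \approx 7.1097 \cdot 10^{6}$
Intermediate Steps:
$q{\left(N \right)} = - \frac{107}{2} + \frac{N}{2}$ ($q{\left(N \right)} = - \frac{107 - N}{2} = - \frac{107}{2} + \frac{N}{2}$)
$n = 5335$ ($n = \left(10 + 45\right) 97 = 55 \cdot 97 = 5335$)
$b{\left(c,m \right)} = 2 m \left(-1 + c\right)$ ($b{\left(c,m \right)} = \left(-1 + c\right) 2 m = 2 m \left(-1 + c\right)$)
$\left(b{\left(-1,-50 \right)} + n\right) \left(1319 + q{\left(38 \right)}\right) = \left(2 \left(-50\right) \left(-1 - 1\right) + 5335\right) \left(1319 + \left(- \frac{107}{2} + \frac{1}{2} \cdot 38\right)\right) = \left(2 \left(-50\right) \left(-2\right) + 5335\right) \left(1319 + \left(- \frac{107}{2} + 19\right)\right) = \left(200 + 5335\right) \left(1319 - \frac{69}{2}\right) = 5535 \cdot \frac{2569}{2} = \frac{14219415}{2}$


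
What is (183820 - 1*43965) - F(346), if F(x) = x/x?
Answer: 139854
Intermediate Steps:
F(x) = 1
(183820 - 1*43965) - F(346) = (183820 - 1*43965) - 1*1 = (183820 - 43965) - 1 = 139855 - 1 = 139854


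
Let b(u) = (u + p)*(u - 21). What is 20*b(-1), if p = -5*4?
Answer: 9240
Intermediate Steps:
p = -20
b(u) = (-21 + u)*(-20 + u) (b(u) = (u - 20)*(u - 21) = (-20 + u)*(-21 + u) = (-21 + u)*(-20 + u))
20*b(-1) = 20*(420 + (-1)² - 41*(-1)) = 20*(420 + 1 + 41) = 20*462 = 9240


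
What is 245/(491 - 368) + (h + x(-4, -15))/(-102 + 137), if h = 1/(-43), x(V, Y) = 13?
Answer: 437359/185115 ≈ 2.3626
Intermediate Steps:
h = -1/43 ≈ -0.023256
245/(491 - 368) + (h + x(-4, -15))/(-102 + 137) = 245/(491 - 368) + (-1/43 + 13)/(-102 + 137) = 245/123 + (558/43)/35 = (1/123)*245 + (558/43)*(1/35) = 245/123 + 558/1505 = 437359/185115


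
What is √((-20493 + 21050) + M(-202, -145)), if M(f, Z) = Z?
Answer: 2*√103 ≈ 20.298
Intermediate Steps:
√((-20493 + 21050) + M(-202, -145)) = √((-20493 + 21050) - 145) = √(557 - 145) = √412 = 2*√103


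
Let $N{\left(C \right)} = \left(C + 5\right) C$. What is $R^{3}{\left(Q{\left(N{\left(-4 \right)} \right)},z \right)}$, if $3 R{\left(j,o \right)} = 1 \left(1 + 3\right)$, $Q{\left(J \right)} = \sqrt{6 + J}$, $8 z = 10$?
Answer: $\frac{64}{27} \approx 2.3704$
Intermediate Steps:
$z = \frac{5}{4}$ ($z = \frac{1}{8} \cdot 10 = \frac{5}{4} \approx 1.25$)
$N{\left(C \right)} = C \left(5 + C\right)$ ($N{\left(C \right)} = \left(5 + C\right) C = C \left(5 + C\right)$)
$R{\left(j,o \right)} = \frac{4}{3}$ ($R{\left(j,o \right)} = \frac{1 \left(1 + 3\right)}{3} = \frac{1 \cdot 4}{3} = \frac{1}{3} \cdot 4 = \frac{4}{3}$)
$R^{3}{\left(Q{\left(N{\left(-4 \right)} \right)},z \right)} = \left(\frac{4}{3}\right)^{3} = \frac{64}{27}$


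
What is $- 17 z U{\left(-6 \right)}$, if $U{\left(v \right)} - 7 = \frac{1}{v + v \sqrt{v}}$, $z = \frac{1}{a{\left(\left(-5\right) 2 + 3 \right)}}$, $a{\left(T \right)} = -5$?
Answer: $\frac{4981}{210} + \frac{17 i \sqrt{6}}{210} \approx 23.719 + 0.19829 i$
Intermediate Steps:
$z = - \frac{1}{5}$ ($z = \frac{1}{-5} = - \frac{1}{5} \approx -0.2$)
$U{\left(v \right)} = 7 + \frac{1}{v + v^{\frac{3}{2}}}$ ($U{\left(v \right)} = 7 + \frac{1}{v + v \sqrt{v}} = 7 + \frac{1}{v + v^{\frac{3}{2}}}$)
$- 17 z U{\left(-6 \right)} = \left(-17\right) \left(- \frac{1}{5}\right) \frac{1 + 7 \left(-6\right) + 7 \left(-6\right)^{\frac{3}{2}}}{-6 + \left(-6\right)^{\frac{3}{2}}} = \frac{17 \frac{1 - 42 + 7 \left(- 6 i \sqrt{6}\right)}{-6 - 6 i \sqrt{6}}}{5} = \frac{17 \frac{1 - 42 - 42 i \sqrt{6}}{-6 - 6 i \sqrt{6}}}{5} = \frac{17 \frac{-41 - 42 i \sqrt{6}}{-6 - 6 i \sqrt{6}}}{5} = \frac{17 \left(-41 - 42 i \sqrt{6}\right)}{5 \left(-6 - 6 i \sqrt{6}\right)}$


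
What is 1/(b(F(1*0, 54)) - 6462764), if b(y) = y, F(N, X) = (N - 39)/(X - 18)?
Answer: -12/77553181 ≈ -1.5473e-7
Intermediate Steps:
F(N, X) = (-39 + N)/(-18 + X)
1/(b(F(1*0, 54)) - 6462764) = 1/((-39 + 1*0)/(-18 + 54) - 6462764) = 1/((-39 + 0)/36 - 6462764) = 1/((1/36)*(-39) - 6462764) = 1/(-13/12 - 6462764) = 1/(-77553181/12) = -12/77553181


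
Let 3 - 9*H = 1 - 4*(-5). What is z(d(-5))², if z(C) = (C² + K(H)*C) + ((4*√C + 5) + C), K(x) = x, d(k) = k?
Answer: 1145 + 280*I*√5 ≈ 1145.0 + 626.1*I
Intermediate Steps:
H = -2 (H = ⅓ - (1 - 4*(-5))/9 = ⅓ - (1 + 20)/9 = ⅓ - ⅑*21 = ⅓ - 7/3 = -2)
z(C) = 5 + C² - C + 4*√C (z(C) = (C² - 2*C) + ((4*√C + 5) + C) = (C² - 2*C) + ((5 + 4*√C) + C) = (C² - 2*C) + (5 + C + 4*√C) = 5 + C² - C + 4*√C)
z(d(-5))² = (5 + (-5)² - 1*(-5) + 4*√(-5))² = (5 + 25 + 5 + 4*(I*√5))² = (5 + 25 + 5 + 4*I*√5)² = (35 + 4*I*√5)²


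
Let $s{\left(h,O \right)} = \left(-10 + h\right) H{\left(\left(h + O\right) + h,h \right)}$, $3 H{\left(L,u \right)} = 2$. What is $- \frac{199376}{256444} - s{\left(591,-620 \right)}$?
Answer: $- \frac{74646514}{192333} \approx -388.11$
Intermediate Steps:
$H{\left(L,u \right)} = \frac{2}{3}$ ($H{\left(L,u \right)} = \frac{1}{3} \cdot 2 = \frac{2}{3}$)
$s{\left(h,O \right)} = - \frac{20}{3} + \frac{2 h}{3}$ ($s{\left(h,O \right)} = \left(-10 + h\right) \frac{2}{3} = - \frac{20}{3} + \frac{2 h}{3}$)
$- \frac{199376}{256444} - s{\left(591,-620 \right)} = - \frac{199376}{256444} - \left(- \frac{20}{3} + \frac{2}{3} \cdot 591\right) = \left(-199376\right) \frac{1}{256444} - \left(- \frac{20}{3} + 394\right) = - \frac{49844}{64111} - \frac{1162}{3} = - \frac{74646514}{192333}$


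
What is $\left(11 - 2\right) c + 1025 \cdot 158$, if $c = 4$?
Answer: $161986$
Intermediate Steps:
$\left(11 - 2\right) c + 1025 \cdot 158 = \left(11 - 2\right) 4 + 1025 \cdot 158 = 9 \cdot 4 + 161950 = 36 + 161950 = 161986$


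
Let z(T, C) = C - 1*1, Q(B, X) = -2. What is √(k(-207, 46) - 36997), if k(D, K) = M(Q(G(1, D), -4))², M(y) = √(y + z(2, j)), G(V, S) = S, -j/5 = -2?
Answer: 3*I*√4110 ≈ 192.33*I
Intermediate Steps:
j = 10 (j = -5*(-2) = 10)
z(T, C) = -1 + C (z(T, C) = C - 1 = -1 + C)
M(y) = √(9 + y) (M(y) = √(y + (-1 + 10)) = √(y + 9) = √(9 + y))
k(D, K) = 7 (k(D, K) = (√(9 - 2))² = (√7)² = 7)
√(k(-207, 46) - 36997) = √(7 - 36997) = √(-36990) = 3*I*√4110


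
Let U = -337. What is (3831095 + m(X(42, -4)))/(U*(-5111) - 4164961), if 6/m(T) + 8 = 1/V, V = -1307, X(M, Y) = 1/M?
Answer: -40061752573/25541787178 ≈ -1.5685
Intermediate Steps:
m(T) = -7842/10457 (m(T) = 6/(-8 + 1/(-1307)) = 6/(-8 - 1/1307) = 6/(-10457/1307) = 6*(-1307/10457) = -7842/10457)
(3831095 + m(X(42, -4)))/(U*(-5111) - 4164961) = (3831095 - 7842/10457)/(-337*(-5111) - 4164961) = 40061752573/(10457*(1722407 - 4164961)) = (40061752573/10457)/(-2442554) = (40061752573/10457)*(-1/2442554) = -40061752573/25541787178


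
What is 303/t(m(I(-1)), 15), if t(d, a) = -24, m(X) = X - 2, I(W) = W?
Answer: -101/8 ≈ -12.625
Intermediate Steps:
m(X) = -2 + X
303/t(m(I(-1)), 15) = 303/(-24) = 303*(-1/24) = -101/8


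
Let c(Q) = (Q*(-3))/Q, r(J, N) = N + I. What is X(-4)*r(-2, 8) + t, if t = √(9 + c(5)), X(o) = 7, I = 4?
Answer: 84 + √6 ≈ 86.449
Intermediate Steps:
r(J, N) = 4 + N (r(J, N) = N + 4 = 4 + N)
c(Q) = -3 (c(Q) = (-3*Q)/Q = -3)
t = √6 (t = √(9 - 3) = √6 ≈ 2.4495)
X(-4)*r(-2, 8) + t = 7*(4 + 8) + √6 = 7*12 + √6 = 84 + √6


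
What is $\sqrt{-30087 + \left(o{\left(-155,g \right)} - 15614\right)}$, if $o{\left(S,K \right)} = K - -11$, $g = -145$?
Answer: $i \sqrt{45835} \approx 214.09 i$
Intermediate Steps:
$o{\left(S,K \right)} = 11 + K$ ($o{\left(S,K \right)} = K + 11 = 11 + K$)
$\sqrt{-30087 + \left(o{\left(-155,g \right)} - 15614\right)} = \sqrt{-30087 + \left(\left(11 - 145\right) - 15614\right)} = \sqrt{-30087 - 15748} = \sqrt{-45835} = i \sqrt{45835}$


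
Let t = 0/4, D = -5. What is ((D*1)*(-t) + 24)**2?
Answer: 576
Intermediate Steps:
t = 0 (t = 0*(1/4) = 0)
((D*1)*(-t) + 24)**2 = ((-5*1)*(-1*0) + 24)**2 = (-5*0 + 24)**2 = (0 + 24)**2 = 24**2 = 576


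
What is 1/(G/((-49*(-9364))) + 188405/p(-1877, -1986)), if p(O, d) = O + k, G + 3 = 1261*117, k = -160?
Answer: -66760638/6153319273 ≈ -0.010850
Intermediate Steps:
G = 147534 (G = -3 + 1261*117 = -3 + 147537 = 147534)
p(O, d) = -160 + O (p(O, d) = O - 160 = -160 + O)
1/(G/((-49*(-9364))) + 188405/p(-1877, -1986)) = 1/(147534/((-49*(-9364))) + 188405/(-160 - 1877)) = 1/(147534/458836 + 188405/(-2037)) = 1/(147534*(1/458836) + 188405*(-1/2037)) = 1/(73767/229418 - 26915/291) = 1/(-6153319273/66760638) = -66760638/6153319273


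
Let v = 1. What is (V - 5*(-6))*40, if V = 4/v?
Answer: 1360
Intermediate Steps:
V = 4 (V = 4/1 = 4*1 = 4)
(V - 5*(-6))*40 = (4 - 5*(-6))*40 = (4 + 30)*40 = 34*40 = 1360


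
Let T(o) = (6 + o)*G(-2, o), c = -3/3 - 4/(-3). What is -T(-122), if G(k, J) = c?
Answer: 116/3 ≈ 38.667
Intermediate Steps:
c = ⅓ (c = -3*⅓ - 4*(-⅓) = -1 + 4/3 = ⅓ ≈ 0.33333)
G(k, J) = ⅓
T(o) = 2 + o/3 (T(o) = (6 + o)*(⅓) = 2 + o/3)
-T(-122) = -(2 + (⅓)*(-122)) = -(2 - 122/3) = -1*(-116/3) = 116/3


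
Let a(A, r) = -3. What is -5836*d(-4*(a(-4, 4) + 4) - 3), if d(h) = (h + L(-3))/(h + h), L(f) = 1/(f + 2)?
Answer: -23344/7 ≈ -3334.9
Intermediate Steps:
L(f) = 1/(2 + f)
d(h) = (-1 + h)/(2*h) (d(h) = (h + 1/(2 - 3))/(h + h) = (h + 1/(-1))/((2*h)) = (h - 1)*(1/(2*h)) = (-1 + h)*(1/(2*h)) = (-1 + h)/(2*h))
-5836*d(-4*(a(-4, 4) + 4) - 3) = -2918*(-1 + (-4*(-3 + 4) - 3))/(-4*(-3 + 4) - 3) = -2918*(-1 + (-4*1 - 3))/(-4*1 - 3) = -2918*(-1 + (-4 - 3))/(-4 - 3) = -2918*(-1 - 7)/(-7) = -2918*(-1)*(-8)/7 = -5836*4/7 = -23344/7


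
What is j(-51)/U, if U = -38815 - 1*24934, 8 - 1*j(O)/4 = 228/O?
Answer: -848/1083733 ≈ -0.00078248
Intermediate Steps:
j(O) = 32 - 912/O
U = -63749 (U = -38815 - 24934 = -63749)
j(-51)/U = (32 - 912/(-51))/(-63749) = (32 - 912*(-1/51))*(-1/63749) = (32 + 304/17)*(-1/63749) = (848/17)*(-1/63749) = -848/1083733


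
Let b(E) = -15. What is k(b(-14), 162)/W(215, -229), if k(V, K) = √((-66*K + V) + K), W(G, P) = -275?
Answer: -I*√10545/275 ≈ -0.37341*I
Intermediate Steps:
k(V, K) = √(V - 65*K) (k(V, K) = √((V - 66*K) + K) = √(V - 65*K))
k(b(-14), 162)/W(215, -229) = √(-15 - 65*162)/(-275) = √(-15 - 10530)*(-1/275) = √(-10545)*(-1/275) = (I*√10545)*(-1/275) = -I*√10545/275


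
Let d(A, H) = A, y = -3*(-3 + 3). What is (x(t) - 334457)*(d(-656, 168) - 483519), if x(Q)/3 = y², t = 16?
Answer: 161935717975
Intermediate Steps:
y = 0 (y = -3*0 = 0)
x(Q) = 0 (x(Q) = 3*0² = 3*0 = 0)
(x(t) - 334457)*(d(-656, 168) - 483519) = (0 - 334457)*(-656 - 483519) = -334457*(-484175) = 161935717975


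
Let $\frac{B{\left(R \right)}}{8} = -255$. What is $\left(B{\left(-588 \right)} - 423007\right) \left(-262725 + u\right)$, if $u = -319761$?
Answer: $247583926842$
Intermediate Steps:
$B{\left(R \right)} = -2040$ ($B{\left(R \right)} = 8 \left(-255\right) = -2040$)
$\left(B{\left(-588 \right)} - 423007\right) \left(-262725 + u\right) = \left(-2040 - 423007\right) \left(-262725 - 319761\right) = \left(-425047\right) \left(-582486\right) = 247583926842$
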